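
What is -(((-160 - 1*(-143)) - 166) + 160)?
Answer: 23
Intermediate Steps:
-(((-160 - 1*(-143)) - 166) + 160) = -(((-160 + 143) - 166) + 160) = -((-17 - 166) + 160) = -(-183 + 160) = -1*(-23) = 23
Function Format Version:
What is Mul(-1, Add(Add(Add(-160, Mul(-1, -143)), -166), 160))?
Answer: 23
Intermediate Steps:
Mul(-1, Add(Add(Add(-160, Mul(-1, -143)), -166), 160)) = Mul(-1, Add(Add(Add(-160, 143), -166), 160)) = Mul(-1, Add(Add(-17, -166), 160)) = Mul(-1, Add(-183, 160)) = Mul(-1, -23) = 23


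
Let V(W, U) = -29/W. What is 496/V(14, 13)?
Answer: -6944/29 ≈ -239.45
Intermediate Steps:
496/V(14, 13) = 496/((-29/14)) = 496/((-29*1/14)) = 496/(-29/14) = 496*(-14/29) = -6944/29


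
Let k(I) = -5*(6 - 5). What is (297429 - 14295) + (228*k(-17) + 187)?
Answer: 282181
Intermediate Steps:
k(I) = -5 (k(I) = -5*1 = -5)
(297429 - 14295) + (228*k(-17) + 187) = (297429 - 14295) + (228*(-5) + 187) = 283134 + (-1140 + 187) = 283134 - 953 = 282181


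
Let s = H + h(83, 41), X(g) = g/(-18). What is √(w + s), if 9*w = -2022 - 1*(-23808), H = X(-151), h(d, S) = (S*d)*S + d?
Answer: √5113262/6 ≈ 376.88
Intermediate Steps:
h(d, S) = d + d*S² (h(d, S) = d*S² + d = d + d*S²)
X(g) = -g/18 (X(g) = g*(-1/18) = -g/18)
H = 151/18 (H = -1/18*(-151) = 151/18 ≈ 8.3889)
s = 2513059/18 (s = 151/18 + 83*(1 + 41²) = 151/18 + 83*(1 + 1681) = 151/18 + 83*1682 = 151/18 + 139606 = 2513059/18 ≈ 1.3961e+5)
w = 7262/3 (w = (-2022 - 1*(-23808))/9 = (-2022 + 23808)/9 = (⅑)*21786 = 7262/3 ≈ 2420.7)
√(w + s) = √(7262/3 + 2513059/18) = √(2556631/18) = √5113262/6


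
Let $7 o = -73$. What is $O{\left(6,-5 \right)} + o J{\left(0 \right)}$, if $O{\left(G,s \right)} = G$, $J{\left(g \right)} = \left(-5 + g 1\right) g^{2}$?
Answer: $6$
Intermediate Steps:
$J{\left(g \right)} = g^{2} \left(-5 + g\right)$ ($J{\left(g \right)} = \left(-5 + g\right) g^{2} = g^{2} \left(-5 + g\right)$)
$o = - \frac{73}{7}$ ($o = \frac{1}{7} \left(-73\right) = - \frac{73}{7} \approx -10.429$)
$O{\left(6,-5 \right)} + o J{\left(0 \right)} = 6 - \frac{73 \cdot 0^{2} \left(-5 + 0\right)}{7} = 6 - \frac{73 \cdot 0 \left(-5\right)}{7} = 6 - 0 = 6 + 0 = 6$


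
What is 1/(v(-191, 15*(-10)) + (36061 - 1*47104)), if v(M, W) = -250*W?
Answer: 1/26457 ≈ 3.7797e-5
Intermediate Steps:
1/(v(-191, 15*(-10)) + (36061 - 1*47104)) = 1/(-3750*(-10) + (36061 - 1*47104)) = 1/(-250*(-150) + (36061 - 47104)) = 1/(37500 - 11043) = 1/26457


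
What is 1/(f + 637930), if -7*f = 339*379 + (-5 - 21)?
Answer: 7/4337055 ≈ 1.6140e-6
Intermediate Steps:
f = -128455/7 (f = -(339*379 + (-5 - 21))/7 = -(128481 - 26)/7 = -⅐*128455 = -128455/7 ≈ -18351.)
1/(f + 637930) = 1/(-128455/7 + 637930) = 1/(4337055/7) = 7/4337055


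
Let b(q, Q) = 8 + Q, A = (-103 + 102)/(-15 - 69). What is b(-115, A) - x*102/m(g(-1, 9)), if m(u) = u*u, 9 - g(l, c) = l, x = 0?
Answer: 673/84 ≈ 8.0119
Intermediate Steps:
g(l, c) = 9 - l
A = 1/84 (A = -1/(-84) = -1*(-1/84) = 1/84 ≈ 0.011905)
m(u) = u²
b(-115, A) - x*102/m(g(-1, 9)) = (8 + 1/84) - 0*102/((9 - 1*(-1))²) = 673/84 - 0/((9 + 1)²) = 673/84 - 0/(10²) = 673/84 - 0/100 = 673/84 - 1*0 = 673/84 + 0 = 673/84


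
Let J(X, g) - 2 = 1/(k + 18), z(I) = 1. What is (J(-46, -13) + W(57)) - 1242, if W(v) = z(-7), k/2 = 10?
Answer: -47081/38 ≈ -1239.0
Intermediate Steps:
k = 20 (k = 2*10 = 20)
W(v) = 1
J(X, g) = 77/38 (J(X, g) = 2 + 1/(20 + 18) = 2 + 1/38 = 77/38)
(J(-46, -13) + W(57)) - 1242 = (77/38 + 1) - 1242 = 115/38 - 1242 = -47081/38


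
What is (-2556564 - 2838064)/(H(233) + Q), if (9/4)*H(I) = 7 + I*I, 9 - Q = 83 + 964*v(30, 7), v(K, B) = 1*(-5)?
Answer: -24275826/129949 ≈ -186.81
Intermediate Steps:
v(K, B) = -5
Q = 4746 (Q = 9 - (83 + 964*(-5)) = 9 - (83 - 4820) = 9 - 1*(-4737) = 9 + 4737 = 4746)
H(I) = 28/9 + 4*I²/9 (H(I) = 4*(7 + I*I)/9 = 4*(7 + I²)/9 = 28/9 + 4*I²/9)
(-2556564 - 2838064)/(H(233) + Q) = (-2556564 - 2838064)/((28/9 + (4/9)*233²) + 4746) = -5394628/((28/9 + (4/9)*54289) + 4746) = -5394628/((28/9 + 217156/9) + 4746) = -5394628/(217184/9 + 4746) = -5394628/259898/9 = -5394628*9/259898 = -24275826/129949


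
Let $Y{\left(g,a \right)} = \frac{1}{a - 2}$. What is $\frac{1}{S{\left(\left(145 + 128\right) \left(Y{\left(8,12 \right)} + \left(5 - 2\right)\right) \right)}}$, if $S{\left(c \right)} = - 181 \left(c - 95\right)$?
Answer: $- \frac{10}{1359853} \approx -7.3537 \cdot 10^{-6}$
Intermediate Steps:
$Y{\left(g,a \right)} = \frac{1}{-2 + a}$
$S{\left(c \right)} = 17195 - 181 c$ ($S{\left(c \right)} = - 181 \left(-95 + c\right) = 17195 - 181 c$)
$\frac{1}{S{\left(\left(145 + 128\right) \left(Y{\left(8,12 \right)} + \left(5 - 2\right)\right) \right)}} = \frac{1}{17195 - 181 \left(145 + 128\right) \left(\frac{1}{-2 + 12} + \left(5 - 2\right)\right)} = \frac{1}{17195 - 181 \cdot 273 \left(\frac{1}{10} + \left(5 - 2\right)\right)} = \frac{1}{17195 - 181 \cdot 273 \left(\frac{1}{10} + 3\right)} = \frac{1}{17195 - 181 \cdot 273 \cdot \frac{31}{10}} = \frac{1}{17195 - \frac{1531803}{10}} = \frac{1}{- \frac{1359853}{10}} = - \frac{10}{1359853}$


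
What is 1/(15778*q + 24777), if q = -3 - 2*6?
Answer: -1/211893 ≈ -4.7194e-6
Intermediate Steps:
q = -15 (q = -3 - 12 = -15)
1/(15778*q + 24777) = 1/(15778*(-15) + 24777) = 1/(-236670 + 24777) = 1/(-211893) = -1/211893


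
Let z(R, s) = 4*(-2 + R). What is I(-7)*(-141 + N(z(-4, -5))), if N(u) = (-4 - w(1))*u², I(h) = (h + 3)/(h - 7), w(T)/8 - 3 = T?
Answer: -41754/7 ≈ -5964.9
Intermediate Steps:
w(T) = 24 + 8*T
I(h) = (3 + h)/(-7 + h)
z(R, s) = -8 + 4*R
N(u) = -36*u² (N(u) = (-4 - (24 + 8*1))*u² = (-4 - (24 + 8))*u² = (-4 - 1*32)*u² = (-4 - 32)*u² = -36*u²)
I(-7)*(-141 + N(z(-4, -5))) = ((3 - 7)/(-7 - 7))*(-141 - 36*(-8 + 4*(-4))²) = (-4/(-14))*(-141 - 36*(-8 - 16)²) = (-1/14*(-4))*(-141 - 36*(-24)²) = 2*(-141 - 36*576)/7 = 2*(-141 - 20736)/7 = (2/7)*(-20877) = -41754/7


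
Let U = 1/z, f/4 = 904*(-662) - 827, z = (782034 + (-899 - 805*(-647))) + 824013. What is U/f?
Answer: -1/5096193849300 ≈ -1.9622e-13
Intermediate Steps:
z = 2125983 (z = (782034 + (-899 + 520835)) + 824013 = (782034 + 519936) + 824013 = 1301970 + 824013 = 2125983)
f = -2397100 (f = 4*(904*(-662) - 827) = 4*(-598448 - 827) = 4*(-599275) = -2397100)
U = 1/2125983 ≈ 4.7037e-7
U/f = (1/2125983)/(-2397100) = (1/2125983)*(-1/2397100) = -1/5096193849300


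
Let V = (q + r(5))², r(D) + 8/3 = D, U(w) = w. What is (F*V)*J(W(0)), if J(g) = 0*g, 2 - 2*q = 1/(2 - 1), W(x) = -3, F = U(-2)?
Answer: 0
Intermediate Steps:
F = -2
r(D) = -8/3 + D
q = ½ (q = 1 - 1/(2*(2 - 1)) = 1 - ½/1 = 1 - ½*1 = 1 - ½ = ½ ≈ 0.50000)
J(g) = 0
V = 289/36 (V = (½ + (-8/3 + 5))² = (½ + 7/3)² = (17/6)² = 289/36 ≈ 8.0278)
(F*V)*J(W(0)) = -2*289/36*0 = -289/18*0 = 0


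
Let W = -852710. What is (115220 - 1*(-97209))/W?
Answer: -212429/852710 ≈ -0.24912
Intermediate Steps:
(115220 - 1*(-97209))/W = (115220 - 1*(-97209))/(-852710) = (115220 + 97209)*(-1/852710) = 212429*(-1/852710) = -212429/852710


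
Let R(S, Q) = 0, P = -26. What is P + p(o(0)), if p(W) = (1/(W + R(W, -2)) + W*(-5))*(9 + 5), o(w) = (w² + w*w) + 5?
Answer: -1866/5 ≈ -373.20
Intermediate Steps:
o(w) = 5 + 2*w² (o(w) = (w² + w²) + 5 = 2*w² + 5 = 5 + 2*w²)
p(W) = -70*W + 14/W (p(W) = (1/(W + 0) + W*(-5))*(9 + 5) = (1/W - 5*W)*14 = -70*W + 14/W)
P + p(o(0)) = -26 + (-70*(5 + 2*0²) + 14/(5 + 2*0²)) = -26 + (-70*(5 + 2*0) + 14/(5 + 2*0)) = -26 + (-70*(5 + 0) + 14/(5 + 0)) = -26 + (-70*5 + 14/5) = -26 + (-350 + 14*(⅕)) = -26 + (-350 + 14/5) = -26 - 1736/5 = -1866/5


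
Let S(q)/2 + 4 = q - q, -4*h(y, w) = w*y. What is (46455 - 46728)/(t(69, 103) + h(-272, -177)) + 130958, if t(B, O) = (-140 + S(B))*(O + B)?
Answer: 53954699/412 ≈ 1.3096e+5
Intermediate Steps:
h(y, w) = -w*y/4
S(q) = -8 (S(q) = -8 + 2*(q - q) = -8 + 2*0 = -8 + 0 = -8)
t(B, O) = -148*B - 148*O (t(B, O) = (-140 - 8)*(O + B) = -148*(B + O) = -148*B - 148*O)
(46455 - 46728)/(t(69, 103) + h(-272, -177)) + 130958 = (46455 - 46728)/((-148*69 - 148*103) - ¼*(-177)*(-272)) + 130958 = -273/((-10212 - 15244) - 12036) + 130958 = -273/(-25456 - 12036) + 130958 = -273/(-37492) + 130958 = -273*(-1/37492) + 130958 = 3/412 + 130958 = 53954699/412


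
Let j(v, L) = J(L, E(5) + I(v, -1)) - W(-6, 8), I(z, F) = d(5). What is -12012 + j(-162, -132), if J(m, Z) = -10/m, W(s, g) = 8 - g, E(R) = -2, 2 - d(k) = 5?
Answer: -792787/66 ≈ -12012.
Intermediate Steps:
d(k) = -3 (d(k) = 2 - 1*5 = 2 - 5 = -3)
I(z, F) = -3
j(v, L) = -10/L (j(v, L) = -10/L - (8 - 1*8) = -10/L - (8 - 8) = -10/L - 1*0 = -10/L + 0 = -10/L)
-12012 + j(-162, -132) = -12012 - 10/(-132) = -12012 - 10*(-1/132) = -12012 + 5/66 = -792787/66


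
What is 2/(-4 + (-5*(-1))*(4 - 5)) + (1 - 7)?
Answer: -56/9 ≈ -6.2222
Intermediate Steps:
2/(-4 + (-5*(-1))*(4 - 5)) + (1 - 7) = 2/(-4 + 5*(-1)) - 6 = 2/(-4 - 5) - 6 = 2/(-9) - 6 = 2*(-1/9) - 6 = -2/9 - 6 = -56/9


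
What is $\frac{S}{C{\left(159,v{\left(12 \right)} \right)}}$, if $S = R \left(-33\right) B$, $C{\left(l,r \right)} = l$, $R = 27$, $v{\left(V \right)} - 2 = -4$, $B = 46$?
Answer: $- \frac{13662}{53} \approx -257.77$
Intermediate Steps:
$v{\left(V \right)} = -2$ ($v{\left(V \right)} = 2 - 4 = -2$)
$S = -40986$ ($S = 27 \left(-33\right) 46 = \left(-891\right) 46 = -40986$)
$\frac{S}{C{\left(159,v{\left(12 \right)} \right)}} = - \frac{40986}{159} = \left(-40986\right) \frac{1}{159} = - \frac{13662}{53}$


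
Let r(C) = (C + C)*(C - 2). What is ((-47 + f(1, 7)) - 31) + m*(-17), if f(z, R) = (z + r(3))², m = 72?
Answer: -1253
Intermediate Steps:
r(C) = 2*C*(-2 + C) (r(C) = (2*C)*(-2 + C) = 2*C*(-2 + C))
f(z, R) = (6 + z)² (f(z, R) = (z + 2*3*(-2 + 3))² = (z + 2*3*1)² = (z + 6)² = (6 + z)²)
((-47 + f(1, 7)) - 31) + m*(-17) = ((-47 + (6 + 1)²) - 31) + 72*(-17) = ((-47 + 7²) - 31) - 1224 = ((-47 + 49) - 31) - 1224 = (2 - 31) - 1224 = -29 - 1224 = -1253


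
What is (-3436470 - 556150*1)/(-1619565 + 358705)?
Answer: 199631/63043 ≈ 3.1666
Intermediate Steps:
(-3436470 - 556150*1)/(-1619565 + 358705) = (-3436470 - 556150)/(-1260860) = -3992620*(-1/1260860) = 199631/63043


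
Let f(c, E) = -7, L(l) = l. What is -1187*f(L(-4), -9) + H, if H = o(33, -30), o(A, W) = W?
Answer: 8279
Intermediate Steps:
H = -30
-1187*f(L(-4), -9) + H = -1187*(-7) - 30 = 8309 - 30 = 8279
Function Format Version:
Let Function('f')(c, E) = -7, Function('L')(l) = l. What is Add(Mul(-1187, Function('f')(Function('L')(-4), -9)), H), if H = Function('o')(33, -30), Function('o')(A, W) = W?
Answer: 8279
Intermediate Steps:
H = -30
Add(Mul(-1187, Function('f')(Function('L')(-4), -9)), H) = Add(Mul(-1187, -7), -30) = Add(8309, -30) = 8279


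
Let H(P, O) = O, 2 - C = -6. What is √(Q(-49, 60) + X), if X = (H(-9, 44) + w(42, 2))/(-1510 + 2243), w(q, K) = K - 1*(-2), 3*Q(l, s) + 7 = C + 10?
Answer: √18047193/2199 ≈ 1.9319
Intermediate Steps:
C = 8 (C = 2 - 1*(-6) = 2 + 6 = 8)
Q(l, s) = 11/3 (Q(l, s) = -7/3 + (8 + 10)/3 = -7/3 + (⅓)*18 = -7/3 + 6 = 11/3)
w(q, K) = 2 + K (w(q, K) = K + 2 = 2 + K)
X = 48/733 (X = (44 + (2 + 2))/(-1510 + 2243) = (44 + 4)/733 = 48*(1/733) = 48/733 ≈ 0.065484)
√(Q(-49, 60) + X) = √(11/3 + 48/733) = √(8207/2199) = √18047193/2199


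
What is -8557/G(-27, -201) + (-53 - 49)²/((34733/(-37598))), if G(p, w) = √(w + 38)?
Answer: -391169592/34733 + 8557*I*√163/163 ≈ -11262.0 + 670.24*I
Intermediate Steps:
G(p, w) = √(38 + w)
-8557/G(-27, -201) + (-53 - 49)²/((34733/(-37598))) = -8557/√(38 - 201) + (-53 - 49)²/((34733/(-37598))) = -8557*(-I*√163/163) + (-102)²/((34733*(-1/37598))) = -8557*(-I*√163/163) + 10404/(-34733/37598) = -(-8557)*I*√163/163 + 10404*(-37598/34733) = 8557*I*√163/163 - 391169592/34733 = -391169592/34733 + 8557*I*√163/163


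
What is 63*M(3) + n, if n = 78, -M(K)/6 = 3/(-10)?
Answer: 957/5 ≈ 191.40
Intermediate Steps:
M(K) = 9/5 (M(K) = -18/(-10) = -18*(-1)/10 = -6*(-3/10) = 9/5)
63*M(3) + n = 63*(9/5) + 78 = 567/5 + 78 = 957/5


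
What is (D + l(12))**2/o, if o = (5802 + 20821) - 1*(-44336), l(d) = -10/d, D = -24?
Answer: 22201/2554524 ≈ 0.0086908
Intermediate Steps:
o = 70959 (o = 26623 + 44336 = 70959)
(D + l(12))**2/o = (-24 - 10/12)**2/70959 = (-24 - 10*1/12)**2*(1/70959) = (-24 - 5/6)**2*(1/70959) = (-149/6)**2*(1/70959) = (22201/36)*(1/70959) = 22201/2554524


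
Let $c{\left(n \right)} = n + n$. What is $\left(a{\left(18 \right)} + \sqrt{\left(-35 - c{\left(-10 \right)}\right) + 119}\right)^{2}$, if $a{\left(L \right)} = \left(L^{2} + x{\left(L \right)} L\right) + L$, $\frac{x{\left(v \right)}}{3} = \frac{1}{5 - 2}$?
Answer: $129704 + 1440 \sqrt{26} \approx 1.3705 \cdot 10^{5}$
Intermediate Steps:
$c{\left(n \right)} = 2 n$
$x{\left(v \right)} = 1$ ($x{\left(v \right)} = \frac{3}{5 - 2} = \frac{3}{3} = 3 \cdot \frac{1}{3} = 1$)
$a{\left(L \right)} = L^{2} + 2 L$ ($a{\left(L \right)} = \left(L^{2} + 1 L\right) + L = \left(L^{2} + L\right) + L = \left(L + L^{2}\right) + L = L^{2} + 2 L$)
$\left(a{\left(18 \right)} + \sqrt{\left(-35 - c{\left(-10 \right)}\right) + 119}\right)^{2} = \left(18 \left(2 + 18\right) + \sqrt{\left(-35 - 2 \left(-10\right)\right) + 119}\right)^{2} = \left(18 \cdot 20 + \sqrt{\left(-35 - -20\right) + 119}\right)^{2} = \left(360 + \sqrt{\left(-35 + 20\right) + 119}\right)^{2} = \left(360 + \sqrt{-15 + 119}\right)^{2} = \left(360 + \sqrt{104}\right)^{2} = \left(360 + 2 \sqrt{26}\right)^{2}$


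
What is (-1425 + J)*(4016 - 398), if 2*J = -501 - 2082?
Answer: -9828297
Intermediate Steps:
J = -2583/2 (J = (-501 - 2082)/2 = (1/2)*(-2583) = -2583/2 ≈ -1291.5)
(-1425 + J)*(4016 - 398) = (-1425 - 2583/2)*(4016 - 398) = -5433/2*3618 = -9828297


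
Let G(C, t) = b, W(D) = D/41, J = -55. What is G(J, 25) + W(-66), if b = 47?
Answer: 1861/41 ≈ 45.390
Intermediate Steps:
W(D) = D/41 (W(D) = D*(1/41) = D/41)
G(C, t) = 47
G(J, 25) + W(-66) = 47 + (1/41)*(-66) = 47 - 66/41 = 1861/41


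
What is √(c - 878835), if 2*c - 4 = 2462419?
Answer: √1409506/2 ≈ 593.61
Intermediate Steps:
c = 2462423/2 (c = 2 + (½)*2462419 = 2 + 2462419/2 = 2462423/2 ≈ 1.2312e+6)
√(c - 878835) = √(2462423/2 - 878835) = √(704753/2) = √1409506/2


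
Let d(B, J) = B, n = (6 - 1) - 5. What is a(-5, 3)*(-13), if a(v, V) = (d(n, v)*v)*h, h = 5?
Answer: 0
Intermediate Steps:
n = 0 (n = 5 - 5 = 0)
a(v, V) = 0 (a(v, V) = (0*v)*5 = 0*5 = 0)
a(-5, 3)*(-13) = 0*(-13) = 0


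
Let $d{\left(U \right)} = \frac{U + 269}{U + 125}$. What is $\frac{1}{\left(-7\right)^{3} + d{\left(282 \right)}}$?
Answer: $- \frac{407}{139050} \approx -0.002927$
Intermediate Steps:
$d{\left(U \right)} = \frac{269 + U}{125 + U}$
$\frac{1}{\left(-7\right)^{3} + d{\left(282 \right)}} = \frac{1}{\left(-7\right)^{3} + \frac{269 + 282}{125 + 282}} = \frac{1}{-343 + \frac{1}{407} \cdot 551} = \frac{1}{-343 + \frac{551}{407}} = \frac{1}{- \frac{139050}{407}} = - \frac{407}{139050}$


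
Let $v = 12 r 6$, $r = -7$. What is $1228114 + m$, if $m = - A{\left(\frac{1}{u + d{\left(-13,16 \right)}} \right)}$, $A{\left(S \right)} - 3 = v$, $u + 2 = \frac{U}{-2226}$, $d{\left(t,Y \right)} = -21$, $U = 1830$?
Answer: $1228615$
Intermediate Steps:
$u = - \frac{1047}{371}$ ($u = -2 + \frac{1830}{-2226} = -2 + 1830 \left(- \frac{1}{2226}\right) = -2 - \frac{305}{371} = - \frac{1047}{371} \approx -2.8221$)
$v = -504$ ($v = 12 \left(-7\right) 6 = \left(-84\right) 6 = -504$)
$A{\left(S \right)} = -501$ ($A{\left(S \right)} = 3 - 504 = -501$)
$m = 501$ ($m = \left(-1\right) \left(-501\right) = 501$)
$1228114 + m = 1228114 + 501 = 1228615$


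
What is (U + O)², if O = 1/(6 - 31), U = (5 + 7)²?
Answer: 12952801/625 ≈ 20724.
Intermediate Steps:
U = 144 (U = 12² = 144)
O = -1/25 (O = 1/(-25) = -1/25 ≈ -0.040000)
(U + O)² = (144 - 1/25)² = (3599/25)² = 12952801/625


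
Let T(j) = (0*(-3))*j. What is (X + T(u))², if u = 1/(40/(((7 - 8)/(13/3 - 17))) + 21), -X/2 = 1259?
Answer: 6340324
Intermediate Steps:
X = -2518 (X = -2*1259 = -2518)
u = 3/1583 (u = 1/(40/((-1/(13*(⅓) - 17))) + 21) = 1/(40/((-1/(13/3 - 17))) + 21) = 1/(40/((-1/(-38/3))) + 21) = 1/(40/((-1*(-3/38))) + 21) = 1/(40/(3/38) + 21) = 1/(40*(38/3) + 21) = 1/(1520/3 + 21) = 1/(1583/3) = 3/1583 ≈ 0.0018951)
T(j) = 0 (T(j) = 0*j = 0)
(X + T(u))² = (-2518 + 0)² = (-2518)² = 6340324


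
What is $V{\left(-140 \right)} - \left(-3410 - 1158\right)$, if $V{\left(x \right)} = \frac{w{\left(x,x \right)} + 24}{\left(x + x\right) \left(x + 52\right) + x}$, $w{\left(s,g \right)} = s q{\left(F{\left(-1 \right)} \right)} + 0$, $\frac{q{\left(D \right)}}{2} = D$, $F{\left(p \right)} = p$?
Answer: $\frac{27979076}{6125} \approx 4568.0$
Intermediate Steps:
$q{\left(D \right)} = 2 D$
$w{\left(s,g \right)} = - 2 s$ ($w{\left(s,g \right)} = s 2 \left(-1\right) + 0 = s \left(-2\right) + 0 = - 2 s + 0 = - 2 s$)
$V{\left(x \right)} = \frac{24 - 2 x}{x + 2 x \left(52 + x\right)}$ ($V{\left(x \right)} = \frac{- 2 x + 24}{\left(x + x\right) \left(x + 52\right) + x} = \frac{24 - 2 x}{2 x \left(52 + x\right) + x} = \frac{24 - 2 x}{x + 2 x \left(52 + x\right)}$)
$V{\left(-140 \right)} - \left(-3410 - 1158\right) = \frac{2 \left(12 - -140\right)}{\left(-140\right) \left(105 + 2 \left(-140\right)\right)} - \left(-3410 - 1158\right) = 2 \left(- \frac{1}{140}\right) \frac{1}{105 - 280} \left(12 + 140\right) - -4568 = 2 \left(- \frac{1}{140}\right) \frac{1}{-175} \cdot 152 + 4568 = 2 \left(- \frac{1}{140}\right) \left(- \frac{1}{175}\right) 152 + 4568 = \frac{76}{6125} + 4568 = \frac{27979076}{6125}$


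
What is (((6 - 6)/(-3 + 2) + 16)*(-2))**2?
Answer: 1024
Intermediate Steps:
(((6 - 6)/(-3 + 2) + 16)*(-2))**2 = ((0/(-1) + 16)*(-2))**2 = ((0*(-1) + 16)*(-2))**2 = ((0 + 16)*(-2))**2 = (16*(-2))**2 = (-32)**2 = 1024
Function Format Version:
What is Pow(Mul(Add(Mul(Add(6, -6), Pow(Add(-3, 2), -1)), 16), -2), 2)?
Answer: 1024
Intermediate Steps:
Pow(Mul(Add(Mul(Add(6, -6), Pow(Add(-3, 2), -1)), 16), -2), 2) = Pow(Mul(Add(Mul(0, Pow(-1, -1)), 16), -2), 2) = Pow(Mul(Add(Mul(0, -1), 16), -2), 2) = Pow(Mul(Add(0, 16), -2), 2) = Pow(Mul(16, -2), 2) = Pow(-32, 2) = 1024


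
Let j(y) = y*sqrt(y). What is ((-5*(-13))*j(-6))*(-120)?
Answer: 46800*I*sqrt(6) ≈ 1.1464e+5*I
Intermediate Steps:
j(y) = y**(3/2)
((-5*(-13))*j(-6))*(-120) = ((-5*(-13))*(-6)**(3/2))*(-120) = (65*(-6*I*sqrt(6)))*(-120) = -390*I*sqrt(6)*(-120) = 46800*I*sqrt(6)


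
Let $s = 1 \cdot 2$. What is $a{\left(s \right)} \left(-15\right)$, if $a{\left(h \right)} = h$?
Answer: $-30$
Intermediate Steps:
$s = 2$
$a{\left(s \right)} \left(-15\right) = 2 \left(-15\right) = -30$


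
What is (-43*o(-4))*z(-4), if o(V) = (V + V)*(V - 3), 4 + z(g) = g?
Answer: 19264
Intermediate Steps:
z(g) = -4 + g
o(V) = 2*V*(-3 + V) (o(V) = (2*V)*(-3 + V) = 2*V*(-3 + V))
(-43*o(-4))*z(-4) = (-86*(-4)*(-3 - 4))*(-4 - 4) = -86*(-4)*(-7)*(-8) = -43*56*(-8) = -2408*(-8) = 19264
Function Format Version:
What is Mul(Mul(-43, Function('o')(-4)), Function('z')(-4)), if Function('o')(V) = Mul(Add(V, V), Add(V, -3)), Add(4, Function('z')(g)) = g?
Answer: 19264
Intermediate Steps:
Function('z')(g) = Add(-4, g)
Function('o')(V) = Mul(2, V, Add(-3, V)) (Function('o')(V) = Mul(Mul(2, V), Add(-3, V)) = Mul(2, V, Add(-3, V)))
Mul(Mul(-43, Function('o')(-4)), Function('z')(-4)) = Mul(Mul(-43, Mul(2, -4, Add(-3, -4))), Add(-4, -4)) = Mul(Mul(-43, Mul(2, -4, -7)), -8) = Mul(Mul(-43, 56), -8) = Mul(-2408, -8) = 19264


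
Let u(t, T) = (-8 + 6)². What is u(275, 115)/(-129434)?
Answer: -2/64717 ≈ -3.0904e-5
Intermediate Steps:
u(t, T) = 4 (u(t, T) = (-2)² = 4)
u(275, 115)/(-129434) = 4/(-129434) = 4*(-1/129434) = -2/64717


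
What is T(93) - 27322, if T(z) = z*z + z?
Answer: -18580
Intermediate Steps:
T(z) = z + z² (T(z) = z² + z = z + z²)
T(93) - 27322 = 93*(1 + 93) - 27322 = 93*94 - 27322 = 8742 - 27322 = -18580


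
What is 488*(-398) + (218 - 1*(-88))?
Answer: -193918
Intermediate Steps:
488*(-398) + (218 - 1*(-88)) = -194224 + (218 + 88) = -194224 + 306 = -193918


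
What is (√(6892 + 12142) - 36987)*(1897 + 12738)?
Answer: -541304745 + 14635*√19034 ≈ -5.3929e+8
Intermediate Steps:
(√(6892 + 12142) - 36987)*(1897 + 12738) = (√19034 - 36987)*14635 = (-36987 + √19034)*14635 = -541304745 + 14635*√19034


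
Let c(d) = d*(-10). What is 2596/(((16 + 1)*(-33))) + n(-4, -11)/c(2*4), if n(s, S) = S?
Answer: -18319/4080 ≈ -4.4900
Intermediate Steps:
c(d) = -10*d
2596/(((16 + 1)*(-33))) + n(-4, -11)/c(2*4) = 2596/(((16 + 1)*(-33))) - 11/((-20*4)) = 2596/((17*(-33))) - 11/((-10*8)) = 2596/(-561) - 11/(-80) = 2596*(-1/561) - 11*(-1/80) = -236/51 + 11/80 = -18319/4080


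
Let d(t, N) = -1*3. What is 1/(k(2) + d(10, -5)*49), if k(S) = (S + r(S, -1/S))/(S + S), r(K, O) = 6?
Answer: -1/145 ≈ -0.0068966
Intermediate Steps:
d(t, N) = -3
k(S) = (6 + S)/(2*S) (k(S) = (S + 6)/(S + S) = (6 + S)/((2*S)) = (6 + S)*(1/(2*S)) = (6 + S)/(2*S))
1/(k(2) + d(10, -5)*49) = 1/((½)*(6 + 2)/2 - 3*49) = 1/((½)*(½)*8 - 147) = 1/(2 - 147) = 1/(-145) = -1/145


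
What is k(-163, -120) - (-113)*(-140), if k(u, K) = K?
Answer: -15940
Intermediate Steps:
k(-163, -120) - (-113)*(-140) = -120 - (-113)*(-140) = -120 - 1*15820 = -120 - 15820 = -15940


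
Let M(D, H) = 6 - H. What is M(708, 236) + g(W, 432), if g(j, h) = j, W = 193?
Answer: -37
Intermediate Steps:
M(708, 236) + g(W, 432) = (6 - 1*236) + 193 = (6 - 236) + 193 = -230 + 193 = -37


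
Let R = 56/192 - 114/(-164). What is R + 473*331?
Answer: 154058963/984 ≈ 1.5656e+5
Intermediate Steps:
R = 971/984 (R = 56*(1/192) - 114*(-1/164) = 7/24 + 57/82 = 971/984 ≈ 0.98679)
R + 473*331 = 971/984 + 473*331 = 971/984 + 156563 = 154058963/984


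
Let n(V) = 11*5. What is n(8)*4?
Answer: 220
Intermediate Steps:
n(V) = 55
n(8)*4 = 55*4 = 220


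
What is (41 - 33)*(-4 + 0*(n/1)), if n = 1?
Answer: -32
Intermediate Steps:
(41 - 33)*(-4 + 0*(n/1)) = (41 - 33)*(-4 + 0*(1/1)) = 8*(-4 + 0*(1*1)) = 8*(-4 + 0*1) = 8*(-4 + 0) = 8*(-4) = -32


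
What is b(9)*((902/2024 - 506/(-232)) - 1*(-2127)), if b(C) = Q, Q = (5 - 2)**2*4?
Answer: 51136596/667 ≈ 76667.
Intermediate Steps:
Q = 36 (Q = 3**2*4 = 9*4 = 36)
b(C) = 36
b(9)*((902/2024 - 506/(-232)) - 1*(-2127)) = 36*((902/2024 - 506/(-232)) - 1*(-2127)) = 36*((902*(1/2024) - 506*(-1/232)) + 2127) = 36*((41/92 + 253/116) + 2127) = 36*(1752/667 + 2127) = 36*(1420461/667) = 51136596/667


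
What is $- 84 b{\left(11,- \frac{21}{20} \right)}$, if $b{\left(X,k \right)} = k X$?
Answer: $\frac{4851}{5} \approx 970.2$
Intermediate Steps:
$b{\left(X,k \right)} = X k$
$- 84 b{\left(11,- \frac{21}{20} \right)} = - 84 \cdot 11 \left(- \frac{21}{20}\right) = \left(-84\right) \left(- \frac{231}{20}\right) = \frac{4851}{5}$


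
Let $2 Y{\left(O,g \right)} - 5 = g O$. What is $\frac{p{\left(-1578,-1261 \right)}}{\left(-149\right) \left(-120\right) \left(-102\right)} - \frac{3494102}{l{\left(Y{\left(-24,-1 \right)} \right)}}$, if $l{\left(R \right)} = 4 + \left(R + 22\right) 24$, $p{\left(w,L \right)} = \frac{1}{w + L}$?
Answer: $- \frac{45228133582331}{11390840208} \approx -3970.6$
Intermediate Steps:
$Y{\left(O,g \right)} = \frac{5}{2} + \frac{O g}{2}$ ($Y{\left(O,g \right)} = \frac{5}{2} + \frac{g O}{2} = \frac{5}{2} + \frac{O g}{2}$)
$p{\left(w,L \right)} = \frac{1}{L + w}$
$l{\left(R \right)} = 532 + 24 R$ ($l{\left(R \right)} = 4 + \left(22 + R\right) 24 = 4 + \left(528 + 24 R\right) = 532 + 24 R$)
$\frac{p{\left(-1578,-1261 \right)}}{\left(-149\right) \left(-120\right) \left(-102\right)} - \frac{3494102}{l{\left(Y{\left(-24,-1 \right)} \right)}} = \frac{1}{\left(-1261 - 1578\right) \left(-149\right) \left(-120\right) \left(-102\right)} - \frac{3494102}{532 + 24 \left(\frac{5}{2} + \frac{1}{2} \left(-24\right) \left(-1\right)\right)} = \frac{1}{\left(-2839\right) 17880 \left(-102\right)} - \frac{3494102}{532 + 24 \left(\frac{5}{2} + 12\right)} = - \frac{1}{2839 \left(-1823760\right)} - \frac{3494102}{532 + 24 \cdot \frac{29}{2}} = \left(- \frac{1}{2839}\right) \left(- \frac{1}{1823760}\right) - \frac{3494102}{532 + 348} = \frac{1}{5177654640} - \frac{3494102}{880} = \frac{1}{5177654640} - \frac{1747051}{440} = - \frac{45228133582331}{11390840208}$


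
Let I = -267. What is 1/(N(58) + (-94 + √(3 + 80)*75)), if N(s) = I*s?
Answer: -3116/48453905 - 3*√83/9690781 ≈ -6.7129e-5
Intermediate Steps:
N(s) = -267*s
1/(N(58) + (-94 + √(3 + 80)*75)) = 1/(-267*58 + (-94 + √(3 + 80)*75)) = 1/(-15486 + (-94 + √83*75)) = 1/(-15486 + (-94 + 75*√83)) = 1/(-15580 + 75*√83)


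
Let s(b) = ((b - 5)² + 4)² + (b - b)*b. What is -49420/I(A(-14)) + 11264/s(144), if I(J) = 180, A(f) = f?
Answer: -922808747999/3361100625 ≈ -274.56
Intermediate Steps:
s(b) = (4 + (-5 + b)²)² (s(b) = ((-5 + b)² + 4)² + 0*b = (4 + (-5 + b)²)² + 0 = (4 + (-5 + b)²)²)
-49420/I(A(-14)) + 11264/s(144) = -49420/180 + 11264/((4 + (-5 + 144)²)²) = -49420*1/180 + 11264/((4 + 139²)²) = -2471/9 + 11264/((4 + 19321)²) = -2471/9 + 11264/(19325²) = -2471/9 + 11264/373455625 = -922808747999/3361100625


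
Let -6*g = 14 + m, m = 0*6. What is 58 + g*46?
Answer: -148/3 ≈ -49.333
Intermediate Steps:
m = 0
g = -7/3 (g = -(14 + 0)/6 = -⅙*14 = -7/3 ≈ -2.3333)
58 + g*46 = 58 - 7/3*46 = 58 - 322/3 = -148/3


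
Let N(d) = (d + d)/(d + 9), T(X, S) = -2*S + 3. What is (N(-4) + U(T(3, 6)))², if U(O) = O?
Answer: 2809/25 ≈ 112.36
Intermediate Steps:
T(X, S) = 3 - 2*S
N(d) = 2*d/(9 + d) (N(d) = (2*d)/(9 + d) = 2*d/(9 + d))
(N(-4) + U(T(3, 6)))² = (2*(-4)/(9 - 4) + (3 - 2*6))² = (2*(-4)/5 + (3 - 12))² = (2*(-4)*(⅕) - 9)² = (-8/5 - 9)² = (-53/5)² = 2809/25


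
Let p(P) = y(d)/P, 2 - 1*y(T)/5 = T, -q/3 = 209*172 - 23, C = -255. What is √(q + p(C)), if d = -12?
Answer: I*√280323489/51 ≈ 328.29*I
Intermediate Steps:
q = -107775 (q = -3*(209*172 - 23) = -3*(35948 - 23) = -3*35925 = -107775)
y(T) = 10 - 5*T
p(P) = 70/P (p(P) = (10 - 5*(-12))/P = (10 + 60)/P = 70/P)
√(q + p(C)) = √(-107775 + 70/(-255)) = √(-107775 + 70*(-1/255)) = √(-107775 - 14/51) = √(-5496539/51) = I*√280323489/51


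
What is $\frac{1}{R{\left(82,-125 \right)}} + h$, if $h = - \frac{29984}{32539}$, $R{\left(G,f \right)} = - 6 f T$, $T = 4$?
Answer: $- \frac{89919461}{97617000} \approx -0.92115$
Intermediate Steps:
$R{\left(G,f \right)} = - 24 f$ ($R{\left(G,f \right)} = - 6 f 4 = - 24 f$)
$h = - \frac{29984}{32539}$ ($h = \left(-29984\right) \frac{1}{32539} = - \frac{29984}{32539} \approx -0.92148$)
$\frac{1}{R{\left(82,-125 \right)}} + h = \frac{1}{\left(-24\right) \left(-125\right)} - \frac{29984}{32539} = \frac{1}{3000} - \frac{29984}{32539} = - \frac{89919461}{97617000}$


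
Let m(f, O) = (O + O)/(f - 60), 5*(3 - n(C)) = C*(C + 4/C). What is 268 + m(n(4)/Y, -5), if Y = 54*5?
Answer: 4344568/16201 ≈ 268.17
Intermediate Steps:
Y = 270
n(C) = 3 - C*(C + 4/C)/5
m(f, O) = 2*O/(-60 + f) (m(f, O) = (2*O)/(-60 + f) = 2*O/(-60 + f))
268 + m(n(4)/Y, -5) = 268 + 2*(-5)/(-60 + (11/5 - ⅕*4²)/270) = 268 + 2*(-5)/(-60 + (11/5 - ⅕*16)*(1/270)) = 268 + 2*(-5)/(-60 + (11/5 - 16/5)*(1/270)) = 268 + 2*(-5)/(-60 - 1*1/270) = 268 + 2*(-5)/(-60 - 1/270) = 268 + 2*(-5)/(-16201/270) = 268 + 2*(-5)*(-270/16201) = 268 + 2700/16201 = 4344568/16201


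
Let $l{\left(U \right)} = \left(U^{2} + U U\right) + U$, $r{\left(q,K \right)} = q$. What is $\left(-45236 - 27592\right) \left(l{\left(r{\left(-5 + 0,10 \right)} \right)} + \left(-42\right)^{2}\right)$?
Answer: $-131745852$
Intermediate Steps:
$l{\left(U \right)} = U + 2 U^{2}$ ($l{\left(U \right)} = \left(U^{2} + U^{2}\right) + U = 2 U^{2} + U = U + 2 U^{2}$)
$\left(-45236 - 27592\right) \left(l{\left(r{\left(-5 + 0,10 \right)} \right)} + \left(-42\right)^{2}\right) = \left(-45236 - 27592\right) \left(\left(-5 + 0\right) \left(1 + 2 \left(-5 + 0\right)\right) + \left(-42\right)^{2}\right) = - 72828 \left(- 5 \left(1 + 2 \left(-5\right)\right) + 1764\right) = - 72828 \left(- 5 \left(1 - 10\right) + 1764\right) = - 72828 \left(\left(-5\right) \left(-9\right) + 1764\right) = - 72828 \left(45 + 1764\right) = \left(-72828\right) 1809 = -131745852$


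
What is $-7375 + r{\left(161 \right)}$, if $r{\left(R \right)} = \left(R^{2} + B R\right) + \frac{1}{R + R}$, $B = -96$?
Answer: $\frac{994981}{322} \approx 3090.0$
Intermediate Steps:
$r{\left(R \right)} = R^{2} + \frac{1}{2 R} - 96 R$ ($r{\left(R \right)} = \left(R^{2} - 96 R\right) + \frac{1}{R + R} = \left(R^{2} - 96 R\right) + \frac{1}{2 R} = R^{2} + \frac{1}{2 R} - 96 R$)
$-7375 + r{\left(161 \right)} = -7375 + \left(161^{2} + \frac{1}{2 \cdot 161} - 15456\right) = -7375 + \left(25921 + \frac{1}{2} \cdot \frac{1}{161} - 15456\right) = -7375 + \left(25921 + \frac{1}{322} - 15456\right) = -7375 + \frac{3369731}{322} = \frac{994981}{322}$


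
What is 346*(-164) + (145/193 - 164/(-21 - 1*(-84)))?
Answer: -689972813/12159 ≈ -56746.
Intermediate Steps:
346*(-164) + (145/193 - 164/(-21 - 1*(-84))) = -56744 + (145*(1/193) - 164/(-21 + 84)) = -56744 + (145/193 - 164/63) = -56744 - 22517/12159 = -689972813/12159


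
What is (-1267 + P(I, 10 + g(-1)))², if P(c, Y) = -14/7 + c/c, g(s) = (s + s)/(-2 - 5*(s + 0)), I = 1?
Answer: 1607824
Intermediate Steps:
g(s) = 2*s/(-2 - 5*s) (g(s) = (2*s)/(-2 - 5*s) = 2*s/(-2 - 5*s))
P(c, Y) = -1 (P(c, Y) = -14*⅐ + 1 = -2 + 1 = -1)
(-1267 + P(I, 10 + g(-1)))² = (-1267 - 1)² = (-1268)² = 1607824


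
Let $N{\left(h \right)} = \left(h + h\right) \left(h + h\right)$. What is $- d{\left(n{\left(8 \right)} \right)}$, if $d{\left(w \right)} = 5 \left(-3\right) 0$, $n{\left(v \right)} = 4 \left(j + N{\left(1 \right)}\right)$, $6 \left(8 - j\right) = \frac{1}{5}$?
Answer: $0$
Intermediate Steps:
$j = \frac{239}{30}$ ($j = 8 - \frac{1}{6 \cdot 5} = 8 - \frac{1}{30} = \frac{239}{30} \approx 7.9667$)
$N{\left(h \right)} = 4 h^{2}$ ($N{\left(h \right)} = 2 h 2 h = 4 h^{2}$)
$n{\left(v \right)} = \frac{718}{15}$ ($n{\left(v \right)} = 4 \left(\frac{239}{30} + 4 \cdot 1^{2}\right) = 4 \left(\frac{239}{30} + 4 \cdot 1\right) = 4 \left(\frac{239}{30} + 4\right) = 4 \cdot \frac{359}{30} = \frac{718}{15}$)
$d{\left(w \right)} = 0$ ($d{\left(w \right)} = \left(-15\right) 0 = 0$)
$- d{\left(n{\left(8 \right)} \right)} = \left(-1\right) 0 = 0$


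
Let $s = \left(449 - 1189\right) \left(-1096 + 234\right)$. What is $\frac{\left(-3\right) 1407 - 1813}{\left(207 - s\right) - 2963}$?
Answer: $\frac{3017}{320318} \approx 0.0094188$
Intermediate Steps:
$s = 637880$ ($s = \left(-740\right) \left(-862\right) = 637880$)
$\frac{\left(-3\right) 1407 - 1813}{\left(207 - s\right) - 2963} = \frac{\left(-3\right) 1407 - 1813}{\left(207 - 637880\right) - 2963} = \frac{-4221 - 1813}{\left(207 - 637880\right) - 2963} = - \frac{6034}{-637673 - 2963} = - \frac{6034}{-640636} = \left(-6034\right) \left(- \frac{1}{640636}\right) = \frac{3017}{320318}$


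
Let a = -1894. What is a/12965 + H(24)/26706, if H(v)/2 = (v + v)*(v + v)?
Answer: 1526926/57707215 ≈ 0.026460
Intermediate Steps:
H(v) = 8*v² (H(v) = 2*((v + v)*(v + v)) = 2*((2*v)*(2*v)) = 2*(4*v²) = 8*v²)
a/12965 + H(24)/26706 = -1894/12965 + (8*24²)/26706 = -1894*1/12965 + (8*576)*(1/26706) = -1894/12965 + 4608*(1/26706) = -1894/12965 + 768/4451 = 1526926/57707215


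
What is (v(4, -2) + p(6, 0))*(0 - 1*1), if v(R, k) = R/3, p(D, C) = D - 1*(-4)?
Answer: -34/3 ≈ -11.333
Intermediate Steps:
p(D, C) = 4 + D (p(D, C) = D + 4 = 4 + D)
v(R, k) = R/3 (v(R, k) = R*(⅓) = R/3)
(v(4, -2) + p(6, 0))*(0 - 1*1) = ((⅓)*4 + (4 + 6))*(0 - 1*1) = (4/3 + 10)*(0 - 1) = (34/3)*(-1) = -34/3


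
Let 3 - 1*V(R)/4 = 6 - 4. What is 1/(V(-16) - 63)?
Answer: -1/59 ≈ -0.016949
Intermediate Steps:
V(R) = 4 (V(R) = 12 - 4*(6 - 4) = 12 - 4*2 = 12 - 8 = 4)
1/(V(-16) - 63) = 1/(4 - 63) = 1/(-59) = -1/59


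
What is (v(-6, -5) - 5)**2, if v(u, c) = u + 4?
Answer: 49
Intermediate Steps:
v(u, c) = 4 + u
(v(-6, -5) - 5)**2 = ((4 - 6) - 5)**2 = (-2 - 5)**2 = (-7)**2 = 49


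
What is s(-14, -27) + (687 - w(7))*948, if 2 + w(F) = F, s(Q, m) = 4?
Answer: 646540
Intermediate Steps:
w(F) = -2 + F
s(-14, -27) + (687 - w(7))*948 = 4 + (687 - (-2 + 7))*948 = 4 + (687 - 1*5)*948 = 4 + (687 - 5)*948 = 4 + 682*948 = 4 + 646536 = 646540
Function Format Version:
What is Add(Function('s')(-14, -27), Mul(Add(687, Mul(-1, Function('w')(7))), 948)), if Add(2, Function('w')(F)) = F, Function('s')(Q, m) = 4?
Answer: 646540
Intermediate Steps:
Function('w')(F) = Add(-2, F)
Add(Function('s')(-14, -27), Mul(Add(687, Mul(-1, Function('w')(7))), 948)) = Add(4, Mul(Add(687, Mul(-1, Add(-2, 7))), 948)) = Add(4, Mul(Add(687, Mul(-1, 5)), 948)) = Add(4, Mul(Add(687, -5), 948)) = Add(4, Mul(682, 948)) = Add(4, 646536) = 646540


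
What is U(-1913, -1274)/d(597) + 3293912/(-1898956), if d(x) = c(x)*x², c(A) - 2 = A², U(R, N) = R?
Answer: -104604836839764029/60305187516031161 ≈ -1.7346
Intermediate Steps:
c(A) = 2 + A²
d(x) = x²*(2 + x²) (d(x) = (2 + x²)*x² = x²*(2 + x²))
U(-1913, -1274)/d(597) + 3293912/(-1898956) = -1913*1/(356409*(2 + 597²)) + 3293912/(-1898956) = -1913*1/(356409*(2 + 356409)) + 3293912*(-1/1898956) = -1913/(356409*356411) - 823478/474739 = -1913/127028088099 - 823478/474739 = -104604836839764029/60305187516031161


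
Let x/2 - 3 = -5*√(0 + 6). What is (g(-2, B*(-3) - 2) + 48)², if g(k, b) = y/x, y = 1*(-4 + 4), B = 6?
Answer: 2304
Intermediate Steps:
y = 0 (y = 1*0 = 0)
x = 6 - 10*√6 (x = 6 + 2*(-5*√(0 + 6)) = 6 + 2*(-5*√6) = 6 - 10*√6 ≈ -18.495)
g(k, b) = 0 (g(k, b) = 0/(6 - 10*√6) = 0)
(g(-2, B*(-3) - 2) + 48)² = (0 + 48)² = 48² = 2304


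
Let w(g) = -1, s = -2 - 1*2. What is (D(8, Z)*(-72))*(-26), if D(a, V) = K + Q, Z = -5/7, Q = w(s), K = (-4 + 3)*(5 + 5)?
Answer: -20592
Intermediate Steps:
s = -4 (s = -2 - 2 = -4)
K = -10 (K = -1*10 = -10)
Q = -1
Z = -5/7 (Z = -5*⅐ = -5/7 ≈ -0.71429)
D(a, V) = -11 (D(a, V) = -10 - 1 = -11)
(D(8, Z)*(-72))*(-26) = -11*(-72)*(-26) = 792*(-26) = -20592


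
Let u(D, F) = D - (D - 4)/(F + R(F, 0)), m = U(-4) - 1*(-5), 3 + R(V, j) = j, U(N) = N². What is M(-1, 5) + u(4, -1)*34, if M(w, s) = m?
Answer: 157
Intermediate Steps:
R(V, j) = -3 + j
m = 21 (m = (-4)² - 1*(-5) = 16 + 5 = 21)
M(w, s) = 21
u(D, F) = D - (-4 + D)/(-3 + F) (u(D, F) = D - (D - 4)/(F + (-3 + 0)) = D - (-4 + D)/(F - 3) = D - (-4 + D)/(-3 + F))
M(-1, 5) + u(4, -1)*34 = 21 + ((4 - 4*4 + 4*(-1))/(-3 - 1))*34 = 21 + ((4 - 16 - 4)/(-4))*34 = 21 - ¼*(-16)*34 = 21 + 4*34 = 21 + 136 = 157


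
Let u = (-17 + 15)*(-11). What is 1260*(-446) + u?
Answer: -561938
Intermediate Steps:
u = 22 (u = -2*(-11) = 22)
1260*(-446) + u = 1260*(-446) + 22 = -561960 + 22 = -561938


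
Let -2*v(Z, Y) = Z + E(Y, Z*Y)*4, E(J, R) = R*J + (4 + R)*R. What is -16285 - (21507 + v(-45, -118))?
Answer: 110287411/2 ≈ 5.5144e+7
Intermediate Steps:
E(J, R) = J*R + R*(4 + R)
v(Z, Y) = -Z/2 - 2*Y*Z*(4 + Y + Y*Z) (v(Z, Y) = -(Z + ((Z*Y)*(4 + Y + Z*Y))*4)/2 = -(Z + ((Y*Z)*(4 + Y + Y*Z))*4)/2 = -(Z + (Y*Z*(4 + Y + Y*Z))*4)/2 = -(Z + 4*Y*Z*(4 + Y + Y*Z))/2 = -Z/2 - 2*Y*Z*(4 + Y + Y*Z))
-16285 - (21507 + v(-45, -118)) = -16285 - (21507 + (½)*(-45)*(-1 - 4*(-118)*(4 - 118 - 118*(-45)))) = -16285 - (21507 + (½)*(-45)*(-1 - 4*(-118)*(4 - 118 + 5310))) = -16285 - (21507 + (½)*(-45)*(-1 - 4*(-118)*5196)) = -16285 - (21507 + (½)*(-45)*(-1 + 2452512)) = -16285 - (21507 + (½)*(-45)*2452511) = -16285 - (21507 - 110362995/2) = -16285 - 1*(-110319981/2) = -16285 + 110319981/2 = 110287411/2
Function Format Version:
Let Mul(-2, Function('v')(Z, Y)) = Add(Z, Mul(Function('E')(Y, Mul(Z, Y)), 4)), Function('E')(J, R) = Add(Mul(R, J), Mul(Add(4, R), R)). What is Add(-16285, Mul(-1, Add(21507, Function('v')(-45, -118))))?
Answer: Rational(110287411, 2) ≈ 5.5144e+7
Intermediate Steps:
Function('E')(J, R) = Add(Mul(J, R), Mul(R, Add(4, R)))
Function('v')(Z, Y) = Add(Mul(Rational(-1, 2), Z), Mul(-2, Y, Z, Add(4, Y, Mul(Y, Z)))) (Function('v')(Z, Y) = Mul(Rational(-1, 2), Add(Z, Mul(Mul(Mul(Z, Y), Add(4, Y, Mul(Z, Y))), 4))) = Mul(Rational(-1, 2), Add(Z, Mul(Mul(Mul(Y, Z), Add(4, Y, Mul(Y, Z))), 4))) = Mul(Rational(-1, 2), Add(Z, Mul(Mul(Y, Z, Add(4, Y, Mul(Y, Z))), 4))) = Mul(Rational(-1, 2), Add(Z, Mul(4, Y, Z, Add(4, Y, Mul(Y, Z))))) = Add(Mul(Rational(-1, 2), Z), Mul(-2, Y, Z, Add(4, Y, Mul(Y, Z)))))
Add(-16285, Mul(-1, Add(21507, Function('v')(-45, -118)))) = Add(-16285, Mul(-1, Add(21507, Mul(Rational(1, 2), -45, Add(-1, Mul(-4, -118, Add(4, -118, Mul(-118, -45)))))))) = Add(-16285, Mul(-1, Add(21507, Mul(Rational(1, 2), -45, Add(-1, Mul(-4, -118, Add(4, -118, 5310))))))) = Add(-16285, Mul(-1, Add(21507, Mul(Rational(1, 2), -45, Add(-1, Mul(-4, -118, 5196)))))) = Add(-16285, Mul(-1, Add(21507, Mul(Rational(1, 2), -45, Add(-1, 2452512))))) = Add(-16285, Mul(-1, Add(21507, Mul(Rational(1, 2), -45, 2452511)))) = Add(-16285, Mul(-1, Add(21507, Rational(-110362995, 2)))) = Add(-16285, Mul(-1, Rational(-110319981, 2))) = Add(-16285, Rational(110319981, 2)) = Rational(110287411, 2)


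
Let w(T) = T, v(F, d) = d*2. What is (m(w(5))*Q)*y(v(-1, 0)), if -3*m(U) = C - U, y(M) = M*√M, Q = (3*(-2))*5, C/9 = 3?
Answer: 0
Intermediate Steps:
C = 27 (C = 9*3 = 27)
v(F, d) = 2*d
Q = -30 (Q = -6*5 = -30)
y(M) = M^(3/2)
m(U) = -9 + U/3 (m(U) = -(27 - U)/3 = -9 + U/3)
(m(w(5))*Q)*y(v(-1, 0)) = ((-9 + (⅓)*5)*(-30))*(2*0)^(3/2) = ((-9 + 5/3)*(-30))*0^(3/2) = -22/3*(-30)*0 = 220*0 = 0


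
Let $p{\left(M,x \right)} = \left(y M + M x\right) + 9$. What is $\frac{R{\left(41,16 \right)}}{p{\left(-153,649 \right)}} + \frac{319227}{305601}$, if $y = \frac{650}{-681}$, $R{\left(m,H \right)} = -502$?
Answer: $\frac{1203183372776}{1146269928471} \approx 1.0497$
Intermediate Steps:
$y = - \frac{650}{681}$ ($y = 650 \left(- \frac{1}{681}\right) = - \frac{650}{681} \approx -0.95448$)
$p{\left(M,x \right)} = 9 - \frac{650 M}{681} + M x$ ($p{\left(M,x \right)} = \left(- \frac{650 M}{681} + M x\right) + 9 = 9 - \frac{650 M}{681} + M x$)
$\frac{R{\left(41,16 \right)}}{p{\left(-153,649 \right)}} + \frac{319227}{305601} = - \frac{502}{9 - - \frac{33150}{227} - 99297} + \frac{319227}{305601} = - \frac{502}{9 + \frac{33150}{227} - 99297} + 319227 \cdot \frac{1}{305601} = - \frac{502}{- \frac{22505226}{227}} + \frac{106409}{101867} = \left(-502\right) \left(- \frac{227}{22505226}\right) + \frac{106409}{101867} = \frac{56977}{11252613} + \frac{106409}{101867} = \frac{1203183372776}{1146269928471}$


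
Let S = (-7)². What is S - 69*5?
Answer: -296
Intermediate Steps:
S = 49
S - 69*5 = 49 - 69*5 = 49 - 345 = -296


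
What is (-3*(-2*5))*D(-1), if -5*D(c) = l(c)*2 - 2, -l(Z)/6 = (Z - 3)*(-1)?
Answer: 300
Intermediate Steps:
l(Z) = -18 + 6*Z (l(Z) = -6*(Z - 3)*(-1) = -6*(-3 + Z)*(-1) = -6*(3 - Z) = -18 + 6*Z)
D(c) = 38/5 - 12*c/5 (D(c) = -((-18 + 6*c)*2 - 2)/5 = -((-36 + 12*c) - 2)/5 = -(-38 + 12*c)/5 = 38/5 - 12*c/5)
(-3*(-2*5))*D(-1) = (-3*(-2*5))*(38/5 - 12/5*(-1)) = (-(-30))*(38/5 + 12/5) = -3*(-10)*10 = 30*10 = 300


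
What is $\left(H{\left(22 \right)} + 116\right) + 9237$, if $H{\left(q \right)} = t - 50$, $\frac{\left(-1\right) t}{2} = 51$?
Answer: $9201$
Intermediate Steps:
$t = -102$ ($t = \left(-2\right) 51 = -102$)
$H{\left(q \right)} = -152$ ($H{\left(q \right)} = -102 - 50 = -152$)
$\left(H{\left(22 \right)} + 116\right) + 9237 = \left(-152 + 116\right) + 9237 = -36 + 9237 = 9201$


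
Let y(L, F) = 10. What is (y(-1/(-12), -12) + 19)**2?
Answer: 841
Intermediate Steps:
(y(-1/(-12), -12) + 19)**2 = (10 + 19)**2 = 29**2 = 841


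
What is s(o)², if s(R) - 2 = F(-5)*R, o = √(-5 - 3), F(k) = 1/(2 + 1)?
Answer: 28/9 + 8*I*√2/3 ≈ 3.1111 + 3.7712*I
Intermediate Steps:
F(k) = ⅓ (F(k) = 1/3 = ⅓)
o = 2*I*√2 (o = √(-8) = 2*I*√2 ≈ 2.8284*I)
s(R) = 2 + R/3
s(o)² = (2 + (2*I*√2)/3)² = (2 + 2*I*√2/3)²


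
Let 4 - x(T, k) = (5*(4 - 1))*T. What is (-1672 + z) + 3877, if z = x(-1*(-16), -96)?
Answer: 1969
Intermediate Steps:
x(T, k) = 4 - 15*T (x(T, k) = 4 - 5*(4 - 1)*T = 4 - 5*3*T = 4 - 15*T)
z = -236 (z = 4 - (-15)*(-16) = 4 - 15*16 = 4 - 240 = -236)
(-1672 + z) + 3877 = (-1672 - 236) + 3877 = -1908 + 3877 = 1969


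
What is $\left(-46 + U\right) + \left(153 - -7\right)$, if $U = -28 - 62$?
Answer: $24$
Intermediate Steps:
$U = -90$
$\left(-46 + U\right) + \left(153 - -7\right) = \left(-46 - 90\right) + \left(153 - -7\right) = -136 + \left(153 + 7\right) = -136 + 160 = 24$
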